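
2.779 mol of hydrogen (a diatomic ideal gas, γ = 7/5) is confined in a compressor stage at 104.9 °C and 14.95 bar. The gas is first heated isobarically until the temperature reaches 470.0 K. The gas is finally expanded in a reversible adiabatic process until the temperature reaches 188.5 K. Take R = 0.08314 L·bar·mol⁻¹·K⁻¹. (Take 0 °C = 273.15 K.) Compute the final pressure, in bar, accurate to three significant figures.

Convert: T₁ = 378.0 K.
From PV = nRT: V₁ = nRT₁/P₁ = 5.843 L.
Isobaric, so V/T is constant: P₂ = P₁; V₂ = V₁·(T₂/T₁) = 7.264 L.
Adiabatic (γ = 7/5), T V^(γ−1) and P V^γ constant: P₃ = P₂·(T₃/T₂)^(γ/(γ−1)) = 0.6108 bar; V₃ = V₂·(T₂/T₃)^(1/(γ−1)) = 71.31 L.

P₃ ≈ 0.611 bar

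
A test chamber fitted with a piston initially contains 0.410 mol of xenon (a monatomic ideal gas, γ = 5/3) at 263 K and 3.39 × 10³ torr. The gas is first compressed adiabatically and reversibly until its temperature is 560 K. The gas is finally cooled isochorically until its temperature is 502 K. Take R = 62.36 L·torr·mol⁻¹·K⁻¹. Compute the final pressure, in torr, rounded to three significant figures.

P₃ ≈ 2.01e+04 torr

From PV = nRT: V₁ = nRT₁/P₁ = 1.984 L.
Reversible adiabatic, γ = 5/3: P₂ = P₁·(T₂/T₁)^(γ/(γ−1)) = 2.243e+04 torr; V₂ = V₁·(T₁/T₂)^(1/(γ−1)) = 0.6384 L.
Isochoric, so P/T is constant: V₃ = V₂; P₃ = P₂·(T₃/T₂) = 2.010e+04 torr.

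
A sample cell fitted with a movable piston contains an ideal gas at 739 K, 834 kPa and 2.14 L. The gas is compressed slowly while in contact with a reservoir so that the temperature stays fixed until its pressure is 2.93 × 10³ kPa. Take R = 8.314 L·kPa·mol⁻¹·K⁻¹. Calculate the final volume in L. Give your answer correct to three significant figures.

V₂ ≈ 0.609 L

T constant ⇒ Boyle's law P V = const: T₂ = T₁; V₂ = V₁·(P₁/P₂) = 0.6091 L.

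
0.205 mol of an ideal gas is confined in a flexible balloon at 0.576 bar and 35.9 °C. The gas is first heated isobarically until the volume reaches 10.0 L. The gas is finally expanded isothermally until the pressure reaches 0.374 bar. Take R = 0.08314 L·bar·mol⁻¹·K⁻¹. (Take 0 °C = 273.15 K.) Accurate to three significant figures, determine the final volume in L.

Convert: T₁ = 309.0 K.
From PV = nRT: V₁ = nRT₁/P₁ = 9.145 L.
Isobaric, so V/T is constant: P₂ = P₁; T₂ = T₁·(V₂/V₁) = 338.0 K.
T constant ⇒ Boyle's law P V = const: T₃ = T₂; V₃ = V₂·(P₂/P₃) = 15.40 L.

V₃ ≈ 15.4 L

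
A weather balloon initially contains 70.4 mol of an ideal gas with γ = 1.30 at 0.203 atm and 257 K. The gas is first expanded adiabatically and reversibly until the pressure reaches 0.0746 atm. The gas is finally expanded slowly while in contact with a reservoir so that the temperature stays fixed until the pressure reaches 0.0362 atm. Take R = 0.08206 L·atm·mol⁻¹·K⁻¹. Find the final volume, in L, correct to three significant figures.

From PV = nRT: V₁ = nRT₁/P₁ = 7314 L.
Adiabatic (γ = 1.30), T V^(γ−1) and P V^γ constant: T₂ = T₁·(P₂/P₁)^((γ−1)/γ) = 204.0 K; V₂ = V₁·(P₁/P₂)^(1/γ) = 1.580e+04 L.
Isothermal, so P V is constant: T₃ = T₂; V₃ = V₂·(P₂/P₃) = 3.255e+04 L.

V₃ ≈ 3.26e+04 L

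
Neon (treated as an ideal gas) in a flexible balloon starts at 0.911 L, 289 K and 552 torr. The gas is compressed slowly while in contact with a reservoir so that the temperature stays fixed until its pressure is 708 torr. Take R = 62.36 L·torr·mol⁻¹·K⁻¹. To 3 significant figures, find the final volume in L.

V₂ ≈ 0.710 L

Isothermal, so P V is constant: T₂ = T₁; V₂ = V₁·(P₁/P₂) = 0.7103 L.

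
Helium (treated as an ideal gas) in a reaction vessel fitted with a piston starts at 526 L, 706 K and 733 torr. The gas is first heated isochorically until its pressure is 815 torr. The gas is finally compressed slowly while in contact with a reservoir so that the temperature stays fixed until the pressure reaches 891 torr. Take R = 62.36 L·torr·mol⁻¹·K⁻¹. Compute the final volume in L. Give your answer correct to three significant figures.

V constant ⇒ P ∝ T: V₂ = V₁; T₂ = T₁·(P₂/P₁) = 785.0 K.
T constant ⇒ Boyle's law P V = const: T₃ = T₂; V₃ = V₂·(P₂/P₃) = 481.1 L.

V₃ ≈ 481 L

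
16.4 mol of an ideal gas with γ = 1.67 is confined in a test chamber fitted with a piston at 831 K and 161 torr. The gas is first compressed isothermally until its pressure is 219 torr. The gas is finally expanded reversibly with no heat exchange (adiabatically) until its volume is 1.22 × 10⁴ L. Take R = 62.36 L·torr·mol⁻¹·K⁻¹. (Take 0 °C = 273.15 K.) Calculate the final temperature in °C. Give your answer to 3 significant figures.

T₃ ≈ 113 °C

From PV = nRT: V₁ = nRT₁/P₁ = 5279 L.
T constant ⇒ Boyle's law P V = const: T₂ = T₁; V₂ = V₁·(P₁/P₂) = 3881 L.
Adiabatic (γ = 1.67), T V^(γ−1) and P V^γ constant: T₃ = T₂·(V₂/V₃)^(γ−1) = 385.8 K; P₃ = P₂·(V₂/V₃)^γ = 32.34 torr.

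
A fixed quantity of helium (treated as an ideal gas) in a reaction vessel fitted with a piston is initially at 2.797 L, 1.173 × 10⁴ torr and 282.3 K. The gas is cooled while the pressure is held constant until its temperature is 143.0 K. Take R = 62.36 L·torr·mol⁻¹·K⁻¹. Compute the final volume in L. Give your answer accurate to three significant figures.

P constant ⇒ V ∝ T: P₂ = P₁; V₂ = V₁·(T₂/T₁) = 1.417 L.

V₂ ≈ 1.42 L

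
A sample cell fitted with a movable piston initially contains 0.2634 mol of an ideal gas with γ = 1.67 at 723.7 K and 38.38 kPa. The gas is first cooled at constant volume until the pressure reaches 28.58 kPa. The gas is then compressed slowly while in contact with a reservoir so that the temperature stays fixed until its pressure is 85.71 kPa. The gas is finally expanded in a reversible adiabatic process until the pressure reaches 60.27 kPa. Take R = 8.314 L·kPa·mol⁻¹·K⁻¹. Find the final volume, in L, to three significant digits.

V₄ ≈ 17.0 L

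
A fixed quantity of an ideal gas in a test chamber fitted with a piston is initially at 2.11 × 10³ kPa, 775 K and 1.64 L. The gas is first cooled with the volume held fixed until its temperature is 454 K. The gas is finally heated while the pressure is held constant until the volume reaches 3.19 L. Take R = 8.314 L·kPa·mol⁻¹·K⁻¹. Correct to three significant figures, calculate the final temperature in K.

V constant ⇒ P ∝ T: V₂ = V₁; P₂ = P₁·(T₂/T₁) = 1236 kPa.
P constant ⇒ V ∝ T: P₃ = P₂; T₃ = T₂·(V₃/V₂) = 883.1 K.

T₃ ≈ 883 K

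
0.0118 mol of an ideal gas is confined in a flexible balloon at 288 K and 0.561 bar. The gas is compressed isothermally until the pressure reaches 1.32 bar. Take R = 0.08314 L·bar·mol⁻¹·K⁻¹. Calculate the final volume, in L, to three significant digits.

V₂ ≈ 0.214 L

From PV = nRT: V₁ = nRT₁/P₁ = 0.5036 L.
T constant ⇒ Boyle's law P V = const: T₂ = T₁; V₂ = V₁·(P₁/P₂) = 0.2140 L.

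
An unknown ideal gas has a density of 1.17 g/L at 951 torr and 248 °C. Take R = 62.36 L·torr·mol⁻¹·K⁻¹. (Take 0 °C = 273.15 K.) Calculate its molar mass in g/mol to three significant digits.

M ≈ 40.0 g/mol

ρ = PM/(RT) ⇒ M = ρRT/P = (1.17 × 62.36 × 521.1) / 951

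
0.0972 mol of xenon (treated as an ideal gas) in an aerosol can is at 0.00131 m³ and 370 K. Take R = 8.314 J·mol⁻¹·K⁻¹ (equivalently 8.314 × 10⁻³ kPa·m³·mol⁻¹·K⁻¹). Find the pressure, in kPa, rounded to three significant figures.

PV = nRT ⇒ P = nRT/V = (0.0972 × 8.314 × 10⁻³ × 370) / 0.00131

P ≈ 228 kPa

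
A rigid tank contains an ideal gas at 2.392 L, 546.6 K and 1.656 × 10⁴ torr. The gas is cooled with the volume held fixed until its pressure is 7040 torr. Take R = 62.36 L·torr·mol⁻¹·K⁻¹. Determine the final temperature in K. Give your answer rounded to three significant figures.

T₂ ≈ 232 K

Isochoric, so P/T is constant: V₂ = V₁; T₂ = T₁·(P₂/P₁) = 232.4 K.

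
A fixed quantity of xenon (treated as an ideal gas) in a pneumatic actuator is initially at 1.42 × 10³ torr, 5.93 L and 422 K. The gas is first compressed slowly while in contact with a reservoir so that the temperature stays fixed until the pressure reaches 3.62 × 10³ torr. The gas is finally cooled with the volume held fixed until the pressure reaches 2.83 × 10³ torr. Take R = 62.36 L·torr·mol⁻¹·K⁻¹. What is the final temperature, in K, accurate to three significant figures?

Isothermal, so P V is constant: T₂ = T₁; V₂ = V₁·(P₁/P₂) = 2.326 L.
Isochoric, so P/T is constant: V₃ = V₂; T₃ = T₂·(P₃/P₂) = 329.9 K.

T₃ ≈ 330 K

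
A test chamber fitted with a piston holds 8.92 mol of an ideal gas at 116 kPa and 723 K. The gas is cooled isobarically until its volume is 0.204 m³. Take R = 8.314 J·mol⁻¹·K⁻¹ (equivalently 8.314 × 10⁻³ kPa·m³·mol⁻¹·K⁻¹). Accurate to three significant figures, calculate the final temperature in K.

From PV = nRT: V₁ = nRT₁/P₁ = 0.4622 m³.
P constant ⇒ V ∝ T: P₂ = P₁; T₂ = T₁·(V₂/V₁) = 319.1 K.

T₂ ≈ 319 K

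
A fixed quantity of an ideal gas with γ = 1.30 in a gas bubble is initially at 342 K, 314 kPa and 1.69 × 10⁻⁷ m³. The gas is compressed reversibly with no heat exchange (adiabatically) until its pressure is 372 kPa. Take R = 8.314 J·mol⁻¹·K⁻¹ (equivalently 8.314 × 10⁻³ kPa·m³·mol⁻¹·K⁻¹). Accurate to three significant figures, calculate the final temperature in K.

T₂ ≈ 356 K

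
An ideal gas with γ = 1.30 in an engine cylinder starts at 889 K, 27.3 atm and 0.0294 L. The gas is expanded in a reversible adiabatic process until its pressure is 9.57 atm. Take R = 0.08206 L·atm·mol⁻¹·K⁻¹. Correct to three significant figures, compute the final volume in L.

V₂ ≈ 0.0658 L

Reversible adiabatic, γ = 1.30: T₂ = T₁·(P₂/P₁)^((γ−1)/γ) = 698.0 K; V₂ = V₁·(P₁/P₂)^(1/γ) = 0.06585 L.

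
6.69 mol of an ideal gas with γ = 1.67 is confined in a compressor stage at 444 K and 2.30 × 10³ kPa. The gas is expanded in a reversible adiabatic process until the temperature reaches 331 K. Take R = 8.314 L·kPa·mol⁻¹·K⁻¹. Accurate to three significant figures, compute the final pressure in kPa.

P₂ ≈ 1.11e+03 kPa

From PV = nRT: V₁ = nRT₁/P₁ = 10.74 L.
Reversible adiabatic, γ = 1.67: P₂ = P₁·(T₂/T₁)^(γ/(γ−1)) = 1106 kPa; V₂ = V₁·(T₁/T₂)^(1/(γ−1)) = 16.64 L.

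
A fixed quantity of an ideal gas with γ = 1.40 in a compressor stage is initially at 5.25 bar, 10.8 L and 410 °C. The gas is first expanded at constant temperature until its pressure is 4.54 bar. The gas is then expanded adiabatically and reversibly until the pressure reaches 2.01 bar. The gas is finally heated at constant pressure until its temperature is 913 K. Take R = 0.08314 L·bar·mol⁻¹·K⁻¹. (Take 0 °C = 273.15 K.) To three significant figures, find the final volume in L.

Convert: T₁ = 683.1 K.
Isothermal, so P V is constant: T₂ = T₁; V₂ = V₁·(P₁/P₂) = 12.49 L.
Reversible adiabatic, γ = 1.40: T₃ = T₂·(P₃/P₂)^((γ−1)/γ) = 541.3 K; V₃ = V₂·(P₂/P₃)^(1/γ) = 22.35 L.
P constant ⇒ V ∝ T: P₄ = P₃; V₄ = V₃·(T₄/T₃) = 37.70 L.

V₄ ≈ 37.7 L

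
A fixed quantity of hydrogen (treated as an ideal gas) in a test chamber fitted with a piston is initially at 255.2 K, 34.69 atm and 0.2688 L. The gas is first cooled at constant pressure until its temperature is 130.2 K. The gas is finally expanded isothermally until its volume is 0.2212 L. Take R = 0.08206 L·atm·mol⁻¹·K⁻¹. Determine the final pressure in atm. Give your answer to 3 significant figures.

P constant ⇒ V ∝ T: P₂ = P₁; V₂ = V₁·(T₂/T₁) = 0.1371 L.
Isothermal, so P V is constant: T₃ = T₂; P₃ = P₂·(V₂/V₃) = 21.51 atm.

P₃ ≈ 21.5 atm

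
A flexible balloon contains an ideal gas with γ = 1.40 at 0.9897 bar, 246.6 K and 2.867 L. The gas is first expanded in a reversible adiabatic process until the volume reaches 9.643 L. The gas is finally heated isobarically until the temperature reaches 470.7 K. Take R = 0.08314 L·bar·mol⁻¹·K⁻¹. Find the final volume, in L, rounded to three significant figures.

V₃ ≈ 29.9 L

Adiabatic (γ = 1.40), T V^(γ−1) and P V^γ constant: T₂ = T₁·(V₁/V₂)^(γ−1) = 151.8 K; P₂ = P₁·(V₁/V₂)^γ = 0.1811 bar.
Isobaric, so V/T is constant: P₃ = P₂; V₃ = V₂·(T₃/T₂) = 29.90 L.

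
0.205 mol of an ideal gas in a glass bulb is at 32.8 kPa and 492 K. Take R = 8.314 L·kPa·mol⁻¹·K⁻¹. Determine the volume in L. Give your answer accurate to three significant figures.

PV = nRT ⇒ V = nRT/P = (0.205 × 8.314 × 492) / 32.8

V ≈ 25.6 L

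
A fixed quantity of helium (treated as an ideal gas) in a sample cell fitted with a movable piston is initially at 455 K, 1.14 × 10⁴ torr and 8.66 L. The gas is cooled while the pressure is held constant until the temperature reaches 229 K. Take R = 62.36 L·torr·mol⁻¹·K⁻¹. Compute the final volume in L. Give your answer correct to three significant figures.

Isobaric, so V/T is constant: P₂ = P₁; V₂ = V₁·(T₂/T₁) = 4.359 L.

V₂ ≈ 4.36 L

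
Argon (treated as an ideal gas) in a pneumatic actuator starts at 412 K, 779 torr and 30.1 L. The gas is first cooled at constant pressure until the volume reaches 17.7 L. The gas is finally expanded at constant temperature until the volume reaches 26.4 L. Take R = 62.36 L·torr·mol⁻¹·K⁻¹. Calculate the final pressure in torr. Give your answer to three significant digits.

P₃ ≈ 522 torr

P constant ⇒ V ∝ T: P₂ = P₁; T₂ = T₁·(V₂/V₁) = 242.3 K.
T constant ⇒ Boyle's law P V = const: T₃ = T₂; P₃ = P₂·(V₂/V₃) = 522.3 torr.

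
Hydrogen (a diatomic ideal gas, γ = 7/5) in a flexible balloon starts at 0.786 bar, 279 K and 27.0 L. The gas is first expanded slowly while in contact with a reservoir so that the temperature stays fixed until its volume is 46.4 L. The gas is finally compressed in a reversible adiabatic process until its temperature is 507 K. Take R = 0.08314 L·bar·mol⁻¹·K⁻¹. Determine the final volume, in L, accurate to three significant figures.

V₃ ≈ 10.4 L

Isothermal, so P V is constant: T₂ = T₁; P₂ = P₁·(V₁/V₂) = 0.4574 bar.
Adiabatic (γ = 7/5), T V^(γ−1) and P V^γ constant: P₃ = P₂·(T₃/T₂)^(γ/(γ−1)) = 3.700 bar; V₃ = V₂·(T₂/T₃)^(1/(γ−1)) = 10.42 L.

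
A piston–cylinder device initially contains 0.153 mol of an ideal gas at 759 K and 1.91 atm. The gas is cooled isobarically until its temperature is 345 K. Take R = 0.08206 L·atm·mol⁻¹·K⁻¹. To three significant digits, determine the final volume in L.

From PV = nRT: V₁ = nRT₁/P₁ = 4.989 L.
Isobaric, so V/T is constant: P₂ = P₁; V₂ = V₁·(T₂/T₁) = 2.268 L.

V₂ ≈ 2.27 L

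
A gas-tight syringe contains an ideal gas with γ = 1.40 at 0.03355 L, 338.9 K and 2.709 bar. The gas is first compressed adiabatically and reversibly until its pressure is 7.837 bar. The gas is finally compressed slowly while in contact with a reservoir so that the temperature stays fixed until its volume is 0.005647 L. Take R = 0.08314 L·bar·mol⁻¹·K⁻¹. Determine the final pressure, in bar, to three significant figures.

P₃ ≈ 21.8 bar

Reversible adiabatic, γ = 1.40: T₂ = T₁·(P₂/P₁)^((γ−1)/γ) = 459.1 K; V₂ = V₁·(P₁/P₂)^(1/γ) = 0.01571 L.
T constant ⇒ Boyle's law P V = const: T₃ = T₂; P₃ = P₂·(V₂/V₃) = 21.80 bar.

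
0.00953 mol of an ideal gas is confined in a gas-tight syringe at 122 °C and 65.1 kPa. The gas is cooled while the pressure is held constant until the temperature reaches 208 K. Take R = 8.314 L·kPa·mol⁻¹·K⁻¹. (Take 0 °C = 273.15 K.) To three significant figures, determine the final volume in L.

V₂ ≈ 0.253 L

Convert: T₁ = 395.1 K.
From PV = nRT: V₁ = nRT₁/P₁ = 0.4809 L.
Isobaric, so V/T is constant: P₂ = P₁; V₂ = V₁·(T₂/T₁) = 0.2532 L.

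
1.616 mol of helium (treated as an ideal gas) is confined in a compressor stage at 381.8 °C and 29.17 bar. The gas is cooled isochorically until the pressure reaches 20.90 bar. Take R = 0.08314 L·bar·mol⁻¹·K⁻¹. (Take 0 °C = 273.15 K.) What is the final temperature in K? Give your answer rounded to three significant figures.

T₂ ≈ 469 K

Convert: T₁ = 655.0 K.
From PV = nRT: V₁ = nRT₁/P₁ = 3.017 L.
V constant ⇒ P ∝ T: V₂ = V₁; T₂ = T₁·(P₂/P₁) = 469.3 K.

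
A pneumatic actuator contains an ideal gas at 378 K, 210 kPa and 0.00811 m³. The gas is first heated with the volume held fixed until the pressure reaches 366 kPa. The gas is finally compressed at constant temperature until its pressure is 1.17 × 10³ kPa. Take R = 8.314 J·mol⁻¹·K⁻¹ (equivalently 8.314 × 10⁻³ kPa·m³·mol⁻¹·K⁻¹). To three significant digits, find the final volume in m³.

V₃ ≈ 0.00254 m³

V constant ⇒ P ∝ T: V₂ = V₁; T₂ = T₁·(P₂/P₁) = 658.8 K.
T constant ⇒ Boyle's law P V = const: T₃ = T₂; V₃ = V₂·(P₂/P₃) = 0.002537 m³.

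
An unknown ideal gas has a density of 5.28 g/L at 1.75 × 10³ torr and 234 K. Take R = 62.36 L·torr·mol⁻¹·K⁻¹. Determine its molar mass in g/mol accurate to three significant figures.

M ≈ 44.0 g/mol

ρ = PM/(RT) ⇒ M = ρRT/P = (5.28 × 62.36 × 234.0) / 1.75e+03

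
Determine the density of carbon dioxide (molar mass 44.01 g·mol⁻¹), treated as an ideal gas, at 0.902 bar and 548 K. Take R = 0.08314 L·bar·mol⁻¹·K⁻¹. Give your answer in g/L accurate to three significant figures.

ρ = PM/(RT) = (0.902 × 44.01) / (0.08314 × 548.0)

ρ ≈ 0.871 g/L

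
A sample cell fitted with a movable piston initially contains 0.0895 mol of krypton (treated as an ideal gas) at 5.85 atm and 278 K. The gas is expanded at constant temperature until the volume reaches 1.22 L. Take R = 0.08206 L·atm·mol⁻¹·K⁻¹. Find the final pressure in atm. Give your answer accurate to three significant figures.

P₂ ≈ 1.67 atm

From PV = nRT: V₁ = nRT₁/P₁ = 0.3490 L.
Isothermal, so P V is constant: T₂ = T₁; P₂ = P₁·(V₁/V₂) = 1.674 atm.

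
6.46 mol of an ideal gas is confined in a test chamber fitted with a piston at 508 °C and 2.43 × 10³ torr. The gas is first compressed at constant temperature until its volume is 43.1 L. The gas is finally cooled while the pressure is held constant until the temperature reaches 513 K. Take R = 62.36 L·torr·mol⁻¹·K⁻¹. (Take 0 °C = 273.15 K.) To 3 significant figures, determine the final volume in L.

V₃ ≈ 28.3 L

Convert: T₁ = 781.1 K.
From PV = nRT: V₁ = nRT₁/P₁ = 129.5 L.
Isothermal, so P V is constant: T₂ = T₁; P₂ = P₁·(V₁/V₂) = 7301 torr.
P constant ⇒ V ∝ T: P₃ = P₂; V₃ = V₂·(T₃/T₂) = 28.30 L.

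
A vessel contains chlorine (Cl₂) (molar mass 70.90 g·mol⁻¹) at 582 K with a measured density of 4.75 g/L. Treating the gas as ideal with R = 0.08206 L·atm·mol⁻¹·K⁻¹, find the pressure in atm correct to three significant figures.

P ≈ 3.20 atm

ρ = PM/(RT) ⇒ P = ρRT/M = (4.75 × 0.08206 × 582.0) / 70.90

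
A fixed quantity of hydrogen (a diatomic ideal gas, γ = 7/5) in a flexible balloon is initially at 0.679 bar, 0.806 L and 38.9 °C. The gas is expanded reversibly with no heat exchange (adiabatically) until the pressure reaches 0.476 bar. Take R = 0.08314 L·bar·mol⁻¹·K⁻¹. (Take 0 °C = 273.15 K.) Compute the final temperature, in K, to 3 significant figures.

T₂ ≈ 282 K

Convert: T₁ = 312.0 K.
Reversible adiabatic, γ = 7/5: T₂ = T₁·(P₂/P₁)^((γ−1)/γ) = 281.9 K; V₂ = V₁·(P₁/P₂)^(1/γ) = 1.039 L.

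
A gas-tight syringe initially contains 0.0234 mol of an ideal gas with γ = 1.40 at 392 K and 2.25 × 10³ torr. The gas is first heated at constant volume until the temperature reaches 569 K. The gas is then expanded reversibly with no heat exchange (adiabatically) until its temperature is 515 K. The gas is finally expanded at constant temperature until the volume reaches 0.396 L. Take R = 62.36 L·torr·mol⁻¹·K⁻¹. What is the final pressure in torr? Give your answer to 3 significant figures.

P₄ ≈ 1.90e+03 torr

From PV = nRT: V₁ = nRT₁/P₁ = 0.2542 L.
V constant ⇒ P ∝ T: V₂ = V₁; P₂ = P₁·(T₂/T₁) = 3266 torr.
Adiabatic (γ = 1.40), T V^(γ−1) and P V^γ constant: P₃ = P₂·(T₃/T₂)^(γ/(γ−1)) = 2304 torr; V₃ = V₂·(T₂/T₃)^(1/(γ−1)) = 0.3262 L.
Isothermal, so P V is constant: T₄ = T₃; P₄ = P₃·(V₃/V₄) = 1898 torr.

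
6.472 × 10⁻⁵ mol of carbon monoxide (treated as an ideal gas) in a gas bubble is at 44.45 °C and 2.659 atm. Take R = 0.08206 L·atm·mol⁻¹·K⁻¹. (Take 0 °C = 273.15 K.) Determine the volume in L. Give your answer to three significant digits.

Convert: T = 317.60 K.
PV = nRT ⇒ V = nRT/P = (6.472e-05 × 0.08206 × 317.60) / 2.659

V ≈ 0.000634 L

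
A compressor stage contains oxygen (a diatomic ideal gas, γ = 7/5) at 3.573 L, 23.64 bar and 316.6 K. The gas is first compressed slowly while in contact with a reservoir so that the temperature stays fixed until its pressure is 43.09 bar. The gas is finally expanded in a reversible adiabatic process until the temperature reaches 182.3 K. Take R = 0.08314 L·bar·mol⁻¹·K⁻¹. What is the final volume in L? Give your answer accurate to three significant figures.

T constant ⇒ Boyle's law P V = const: T₂ = T₁; V₂ = V₁·(P₁/P₂) = 1.960 L.
Adiabatic (γ = 7/5), T V^(γ−1) and P V^γ constant: P₃ = P₂·(T₃/T₂)^(γ/(γ−1)) = 6.242 bar; V₃ = V₂·(T₂/T₃)^(1/(γ−1)) = 7.791 L.

V₃ ≈ 7.79 L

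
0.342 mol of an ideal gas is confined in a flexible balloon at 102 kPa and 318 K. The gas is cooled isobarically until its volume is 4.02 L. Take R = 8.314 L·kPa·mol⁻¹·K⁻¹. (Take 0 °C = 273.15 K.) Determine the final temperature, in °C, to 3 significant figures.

T₂ ≈ -129 °C

From PV = nRT: V₁ = nRT₁/P₁ = 8.865 L.
Isobaric, so V/T is constant: P₂ = P₁; T₂ = T₁·(V₂/V₁) = 144.2 K.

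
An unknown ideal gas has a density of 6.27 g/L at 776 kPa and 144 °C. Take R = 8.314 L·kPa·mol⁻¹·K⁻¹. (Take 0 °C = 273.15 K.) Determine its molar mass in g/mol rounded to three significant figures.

ρ = PM/(RT) ⇒ M = ρRT/P = (6.27 × 8.314 × 417.1) / 776

M ≈ 28.0 g/mol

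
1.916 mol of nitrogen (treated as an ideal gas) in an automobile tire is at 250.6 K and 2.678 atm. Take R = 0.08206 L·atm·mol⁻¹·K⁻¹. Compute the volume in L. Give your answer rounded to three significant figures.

V ≈ 14.7 L

PV = nRT ⇒ V = nRT/P = (1.916 × 0.08206 × 250.6) / 2.678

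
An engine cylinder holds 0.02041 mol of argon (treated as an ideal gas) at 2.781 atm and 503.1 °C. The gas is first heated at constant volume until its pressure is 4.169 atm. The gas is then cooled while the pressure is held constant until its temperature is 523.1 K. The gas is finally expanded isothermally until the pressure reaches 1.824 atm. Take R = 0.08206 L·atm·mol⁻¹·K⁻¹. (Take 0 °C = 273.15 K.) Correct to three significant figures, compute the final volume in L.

V₄ ≈ 0.480 L

Convert: T₁ = 776.2 K.
From PV = nRT: V₁ = nRT₁/P₁ = 0.4675 L.
V constant ⇒ P ∝ T: V₂ = V₁; T₂ = T₁·(P₂/P₁) = 1164 K.
Isobaric, so V/T is constant: P₃ = P₂; V₃ = V₂·(T₃/T₂) = 0.2101 L.
Isothermal, so P V is constant: T₄ = T₃; V₄ = V₃·(P₃/P₄) = 0.4803 L.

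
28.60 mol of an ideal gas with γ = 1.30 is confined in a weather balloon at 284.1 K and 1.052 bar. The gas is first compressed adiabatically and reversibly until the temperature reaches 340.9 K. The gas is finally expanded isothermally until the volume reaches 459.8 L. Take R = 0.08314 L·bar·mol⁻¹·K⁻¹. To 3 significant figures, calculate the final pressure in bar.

P₃ ≈ 1.76 bar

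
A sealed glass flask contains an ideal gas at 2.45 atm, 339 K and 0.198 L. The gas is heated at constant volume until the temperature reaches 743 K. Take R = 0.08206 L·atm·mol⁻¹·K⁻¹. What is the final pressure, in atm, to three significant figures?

V constant ⇒ P ∝ T: V₂ = V₁; P₂ = P₁·(T₂/T₁) = 5.370 atm.

P₂ ≈ 5.37 atm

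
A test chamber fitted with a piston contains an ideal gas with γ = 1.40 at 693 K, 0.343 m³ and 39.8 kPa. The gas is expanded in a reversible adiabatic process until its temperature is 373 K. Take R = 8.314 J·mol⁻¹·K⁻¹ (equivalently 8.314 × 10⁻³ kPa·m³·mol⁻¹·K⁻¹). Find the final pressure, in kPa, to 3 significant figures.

P₂ ≈ 4.55 kPa

Adiabatic (γ = 1.40), T V^(γ−1) and P V^γ constant: P₂ = P₁·(T₂/T₁)^(γ/(γ−1)) = 4.553 kPa; V₂ = V₁·(T₁/T₂)^(1/(γ−1)) = 1.614 m³.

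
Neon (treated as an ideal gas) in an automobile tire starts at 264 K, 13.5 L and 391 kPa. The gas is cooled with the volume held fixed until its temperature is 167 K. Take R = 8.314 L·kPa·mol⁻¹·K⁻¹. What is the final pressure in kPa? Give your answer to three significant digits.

P₂ ≈ 247 kPa

V constant ⇒ P ∝ T: V₂ = V₁; P₂ = P₁·(T₂/T₁) = 247.3 kPa.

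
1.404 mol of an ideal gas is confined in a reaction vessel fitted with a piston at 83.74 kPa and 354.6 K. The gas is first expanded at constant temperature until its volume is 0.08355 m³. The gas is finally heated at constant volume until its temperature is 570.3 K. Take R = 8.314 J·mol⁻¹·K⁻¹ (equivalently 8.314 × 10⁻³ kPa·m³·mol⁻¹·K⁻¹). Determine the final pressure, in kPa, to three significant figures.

P₃ ≈ 79.7 kPa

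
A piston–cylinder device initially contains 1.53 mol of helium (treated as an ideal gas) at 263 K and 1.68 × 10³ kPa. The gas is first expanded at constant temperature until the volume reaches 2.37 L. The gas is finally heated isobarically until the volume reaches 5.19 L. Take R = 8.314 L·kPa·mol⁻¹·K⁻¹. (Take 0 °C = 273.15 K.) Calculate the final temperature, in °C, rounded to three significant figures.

T₃ ≈ 303 °C

From PV = nRT: V₁ = nRT₁/P₁ = 1.991 L.
Isothermal, so P V is constant: T₂ = T₁; P₂ = P₁·(V₁/V₂) = 1412 kPa.
P constant ⇒ V ∝ T: P₃ = P₂; T₃ = T₂·(V₃/V₂) = 575.9 K.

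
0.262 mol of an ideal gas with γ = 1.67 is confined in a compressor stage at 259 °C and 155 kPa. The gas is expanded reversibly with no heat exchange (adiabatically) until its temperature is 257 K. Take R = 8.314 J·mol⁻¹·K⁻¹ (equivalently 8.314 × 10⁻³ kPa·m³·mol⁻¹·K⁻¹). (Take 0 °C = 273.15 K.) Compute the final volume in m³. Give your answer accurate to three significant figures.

V₂ ≈ 0.0222 m³

Convert: T₁ = 532.1 K.
From PV = nRT: V₁ = nRT₁/P₁ = 0.007478 m³.
Adiabatic (γ = 1.67), T V^(γ−1) and P V^γ constant: P₂ = P₁·(T₂/T₁)^(γ/(γ−1)) = 25.26 kPa; V₂ = V₁·(T₁/T₂)^(1/(γ−1)) = 0.02216 m³.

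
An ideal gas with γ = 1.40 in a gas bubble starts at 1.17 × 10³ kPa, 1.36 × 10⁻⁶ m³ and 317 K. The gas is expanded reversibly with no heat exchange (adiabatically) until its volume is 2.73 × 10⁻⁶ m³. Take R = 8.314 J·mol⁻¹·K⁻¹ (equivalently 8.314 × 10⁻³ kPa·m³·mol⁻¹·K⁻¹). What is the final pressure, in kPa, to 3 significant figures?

Adiabatic (γ = 1.40), T V^(γ−1) and P V^γ constant: T₂ = T₁·(V₁/V₂)^(γ−1) = 239.9 K; P₂ = P₁·(V₁/V₂)^γ = 441.1 kPa.

P₂ ≈ 441 kPa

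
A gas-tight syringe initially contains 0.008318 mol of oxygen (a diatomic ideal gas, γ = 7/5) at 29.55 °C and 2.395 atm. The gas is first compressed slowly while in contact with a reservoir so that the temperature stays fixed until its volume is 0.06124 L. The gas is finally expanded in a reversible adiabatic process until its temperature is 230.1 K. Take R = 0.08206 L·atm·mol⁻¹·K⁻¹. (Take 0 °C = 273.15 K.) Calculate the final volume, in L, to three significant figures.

Convert: T₁ = 302.7 K.
From PV = nRT: V₁ = nRT₁/P₁ = 0.08627 L.
T constant ⇒ Boyle's law P V = const: T₂ = T₁; P₂ = P₁·(V₁/V₂) = 3.374 atm.
Reversible adiabatic, γ = 7/5: P₃ = P₂·(T₃/T₂)^(γ/(γ−1)) = 1.292 atm; V₃ = V₂·(T₂/T₃)^(1/(γ−1)) = 0.1216 L.

V₃ ≈ 0.122 L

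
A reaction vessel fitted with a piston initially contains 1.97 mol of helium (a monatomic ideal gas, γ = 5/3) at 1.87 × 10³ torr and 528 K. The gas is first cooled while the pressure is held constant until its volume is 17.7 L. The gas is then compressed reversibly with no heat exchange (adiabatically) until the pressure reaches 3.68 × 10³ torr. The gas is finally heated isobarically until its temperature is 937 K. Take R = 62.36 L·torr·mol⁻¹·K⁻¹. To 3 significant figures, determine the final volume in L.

V₄ ≈ 31.3 L

From PV = nRT: V₁ = nRT₁/P₁ = 34.69 L.
P constant ⇒ V ∝ T: P₂ = P₁; T₂ = T₁·(V₂/V₁) = 269.4 K.
Reversible adiabatic, γ = 5/3: T₃ = T₂·(P₃/P₂)^((γ−1)/γ) = 353.2 K; V₃ = V₂·(P₂/P₃)^(1/γ) = 11.79 L.
Isobaric, so V/T is constant: P₄ = P₃; V₄ = V₃·(T₄/T₃) = 31.28 L.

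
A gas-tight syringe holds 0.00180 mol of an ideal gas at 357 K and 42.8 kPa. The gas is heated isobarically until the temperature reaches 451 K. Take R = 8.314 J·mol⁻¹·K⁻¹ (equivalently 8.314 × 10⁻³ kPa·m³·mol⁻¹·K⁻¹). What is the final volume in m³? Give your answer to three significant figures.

From PV = nRT: V₁ = nRT₁/P₁ = 0.0001248 m³.
P constant ⇒ V ∝ T: P₂ = P₁; V₂ = V₁·(T₂/T₁) = 0.0001577 m³.

V₂ ≈ 0.000158 m³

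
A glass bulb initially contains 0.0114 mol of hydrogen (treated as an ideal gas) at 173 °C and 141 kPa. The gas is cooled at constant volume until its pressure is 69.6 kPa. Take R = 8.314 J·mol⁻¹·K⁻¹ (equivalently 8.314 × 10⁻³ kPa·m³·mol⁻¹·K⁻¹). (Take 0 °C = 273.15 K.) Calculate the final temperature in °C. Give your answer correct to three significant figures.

Convert: T₁ = 446.1 K.
From PV = nRT: V₁ = nRT₁/P₁ = 0.0002999 m³.
Isochoric, so P/T is constant: V₂ = V₁; T₂ = T₁·(P₂/P₁) = 220.2 K.

T₂ ≈ -52.9 °C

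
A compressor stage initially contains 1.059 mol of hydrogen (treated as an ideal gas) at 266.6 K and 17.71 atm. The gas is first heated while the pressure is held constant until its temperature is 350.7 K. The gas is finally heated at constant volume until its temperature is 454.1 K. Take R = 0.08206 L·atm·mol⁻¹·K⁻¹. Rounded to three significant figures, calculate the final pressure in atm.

P₃ ≈ 22.9 atm

From PV = nRT: V₁ = nRT₁/P₁ = 1.308 L.
P constant ⇒ V ∝ T: P₂ = P₁; V₂ = V₁·(T₂/T₁) = 1.721 L.
Isochoric, so P/T is constant: V₃ = V₂; P₃ = P₂·(T₃/T₂) = 22.93 atm.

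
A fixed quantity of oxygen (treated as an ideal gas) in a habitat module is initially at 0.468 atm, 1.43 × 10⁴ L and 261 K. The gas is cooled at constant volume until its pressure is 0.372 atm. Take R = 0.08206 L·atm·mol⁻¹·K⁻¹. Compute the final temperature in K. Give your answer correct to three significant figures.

T₂ ≈ 207 K

V constant ⇒ P ∝ T: V₂ = V₁; T₂ = T₁·(P₂/P₁) = 207.5 K.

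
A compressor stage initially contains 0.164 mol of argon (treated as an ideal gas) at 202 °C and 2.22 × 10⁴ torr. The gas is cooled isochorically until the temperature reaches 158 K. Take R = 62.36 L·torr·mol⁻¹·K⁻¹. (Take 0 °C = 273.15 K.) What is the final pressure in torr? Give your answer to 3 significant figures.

Convert: T₁ = 475.1 K.
From PV = nRT: V₁ = nRT₁/P₁ = 0.2189 L.
V constant ⇒ P ∝ T: V₂ = V₁; P₂ = P₁·(T₂/T₁) = 7382 torr.

P₂ ≈ 7.38e+03 torr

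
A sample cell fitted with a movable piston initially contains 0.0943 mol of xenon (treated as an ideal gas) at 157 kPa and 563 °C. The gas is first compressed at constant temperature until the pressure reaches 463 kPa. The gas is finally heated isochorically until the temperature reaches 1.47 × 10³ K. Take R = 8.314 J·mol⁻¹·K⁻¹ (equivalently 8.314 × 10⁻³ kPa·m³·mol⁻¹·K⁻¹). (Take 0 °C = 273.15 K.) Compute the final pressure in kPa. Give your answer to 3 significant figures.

P₃ ≈ 814 kPa

Convert: T₁ = 836.1 K.
From PV = nRT: V₁ = nRT₁/P₁ = 0.004175 m³.
T constant ⇒ Boyle's law P V = const: T₂ = T₁; V₂ = V₁·(P₁/P₂) = 0.001416 m³.
V constant ⇒ P ∝ T: V₃ = V₂; P₃ = P₂·(T₃/T₂) = 814.0 kPa.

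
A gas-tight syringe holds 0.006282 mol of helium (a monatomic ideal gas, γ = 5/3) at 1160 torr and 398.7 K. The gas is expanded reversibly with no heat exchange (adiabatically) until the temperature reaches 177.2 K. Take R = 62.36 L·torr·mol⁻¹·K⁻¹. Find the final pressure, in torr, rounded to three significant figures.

P₂ ≈ 153 torr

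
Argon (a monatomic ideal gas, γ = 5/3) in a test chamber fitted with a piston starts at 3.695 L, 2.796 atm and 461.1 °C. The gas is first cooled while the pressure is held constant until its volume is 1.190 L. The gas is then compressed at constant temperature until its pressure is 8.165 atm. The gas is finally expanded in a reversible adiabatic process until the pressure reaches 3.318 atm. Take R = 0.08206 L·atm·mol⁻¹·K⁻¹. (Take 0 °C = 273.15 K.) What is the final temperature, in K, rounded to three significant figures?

T₄ ≈ 165 K

Convert: T₁ = 734.2 K.
P constant ⇒ V ∝ T: P₂ = P₁; T₂ = T₁·(V₂/V₁) = 236.5 K.
T constant ⇒ Boyle's law P V = const: T₃ = T₂; V₃ = V₂·(P₂/P₃) = 0.4075 L.
Adiabatic (γ = 5/3), T V^(γ−1) and P V^γ constant: T₄ = T₃·(P₄/P₃)^((γ−1)/γ) = 164.9 K; V₄ = V₃·(P₃/P₄)^(1/γ) = 0.6995 L.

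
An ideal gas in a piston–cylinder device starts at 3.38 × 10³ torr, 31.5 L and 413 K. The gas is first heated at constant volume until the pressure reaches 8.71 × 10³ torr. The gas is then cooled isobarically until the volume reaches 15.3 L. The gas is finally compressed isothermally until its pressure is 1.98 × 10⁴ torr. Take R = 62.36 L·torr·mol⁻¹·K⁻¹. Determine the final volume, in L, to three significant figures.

V₄ ≈ 6.73 L

Isochoric, so P/T is constant: V₂ = V₁; T₂ = T₁·(P₂/P₁) = 1064 K.
P constant ⇒ V ∝ T: P₃ = P₂; T₃ = T₂·(V₃/V₂) = 516.9 K.
T constant ⇒ Boyle's law P V = const: T₄ = T₃; V₄ = V₃·(P₃/P₄) = 6.730 L.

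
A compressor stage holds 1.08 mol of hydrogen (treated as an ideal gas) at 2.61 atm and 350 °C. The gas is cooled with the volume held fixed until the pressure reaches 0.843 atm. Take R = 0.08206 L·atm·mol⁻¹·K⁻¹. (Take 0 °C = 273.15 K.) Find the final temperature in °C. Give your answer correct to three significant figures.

T₂ ≈ -71.9 °C

Convert: T₁ = 623.1 K.
From PV = nRT: V₁ = nRT₁/P₁ = 21.16 L.
Isochoric, so P/T is constant: V₂ = V₁; T₂ = T₁·(P₂/P₁) = 201.3 K.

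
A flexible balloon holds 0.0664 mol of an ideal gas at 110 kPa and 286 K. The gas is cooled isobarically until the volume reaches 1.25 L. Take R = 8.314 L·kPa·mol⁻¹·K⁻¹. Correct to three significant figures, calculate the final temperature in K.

T₂ ≈ 249 K

From PV = nRT: V₁ = nRT₁/P₁ = 1.435 L.
Isobaric, so V/T is constant: P₂ = P₁; T₂ = T₁·(V₂/V₁) = 249.1 K.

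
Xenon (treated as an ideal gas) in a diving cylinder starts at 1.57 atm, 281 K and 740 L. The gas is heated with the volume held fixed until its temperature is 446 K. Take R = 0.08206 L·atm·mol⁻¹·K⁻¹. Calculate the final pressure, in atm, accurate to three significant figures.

Isochoric, so P/T is constant: V₂ = V₁; P₂ = P₁·(T₂/T₁) = 2.492 atm.

P₂ ≈ 2.49 atm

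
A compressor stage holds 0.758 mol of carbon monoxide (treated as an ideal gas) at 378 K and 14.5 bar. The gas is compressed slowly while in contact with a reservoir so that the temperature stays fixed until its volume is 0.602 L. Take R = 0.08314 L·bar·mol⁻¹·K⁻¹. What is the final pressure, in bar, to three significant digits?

From PV = nRT: V₁ = nRT₁/P₁ = 1.643 L.
Isothermal, so P V is constant: T₂ = T₁; P₂ = P₁·(V₁/V₂) = 39.57 bar.

P₂ ≈ 39.6 bar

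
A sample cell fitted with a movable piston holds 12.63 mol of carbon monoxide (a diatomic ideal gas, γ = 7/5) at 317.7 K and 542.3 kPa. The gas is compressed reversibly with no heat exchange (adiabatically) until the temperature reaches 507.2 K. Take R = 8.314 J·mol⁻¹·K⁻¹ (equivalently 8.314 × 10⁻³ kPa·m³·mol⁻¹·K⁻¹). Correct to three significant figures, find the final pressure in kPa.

P₂ ≈ 2.79e+03 kPa

From PV = nRT: V₁ = nRT₁/P₁ = 0.06152 m³.
Adiabatic (γ = 7/5), T V^(γ−1) and P V^γ constant: P₂ = P₁·(T₂/T₁)^(γ/(γ−1)) = 2788 kPa; V₂ = V₁·(T₁/T₂)^(1/(γ−1)) = 0.01910 m³.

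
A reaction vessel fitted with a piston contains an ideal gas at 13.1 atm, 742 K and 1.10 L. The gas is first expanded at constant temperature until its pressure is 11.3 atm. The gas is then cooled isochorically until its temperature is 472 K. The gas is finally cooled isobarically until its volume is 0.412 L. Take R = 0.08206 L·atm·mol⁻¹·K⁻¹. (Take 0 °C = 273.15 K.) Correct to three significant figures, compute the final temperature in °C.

T₄ ≈ -121 °C

Isothermal, so P V is constant: T₂ = T₁; V₂ = V₁·(P₁/P₂) = 1.275 L.
Isochoric, so P/T is constant: V₃ = V₂; P₃ = P₂·(T₃/T₂) = 7.188 atm.
Isobaric, so V/T is constant: P₄ = P₃; T₄ = T₃·(V₄/V₃) = 152.5 K.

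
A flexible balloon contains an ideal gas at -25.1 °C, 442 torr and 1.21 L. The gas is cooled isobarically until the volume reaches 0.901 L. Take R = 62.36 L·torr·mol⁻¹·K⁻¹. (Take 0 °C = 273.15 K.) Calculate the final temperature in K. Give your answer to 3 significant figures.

T₂ ≈ 185 K

Convert: T₁ = 248.0 K.
Isobaric, so V/T is constant: P₂ = P₁; T₂ = T₁·(V₂/V₁) = 184.7 K.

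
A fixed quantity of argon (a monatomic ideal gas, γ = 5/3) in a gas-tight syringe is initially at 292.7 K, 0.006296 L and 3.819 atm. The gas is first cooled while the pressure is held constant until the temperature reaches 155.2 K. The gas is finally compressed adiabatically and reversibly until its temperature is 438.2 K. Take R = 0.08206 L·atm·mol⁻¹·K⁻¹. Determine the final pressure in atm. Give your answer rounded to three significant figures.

P₃ ≈ 51.2 atm

Isobaric, so V/T is constant: P₂ = P₁; V₂ = V₁·(T₂/T₁) = 0.003338 L.
Adiabatic (γ = 5/3), T V^(γ−1) and P V^γ constant: P₃ = P₂·(T₃/T₂)^(γ/(γ−1)) = 51.16 atm; V₃ = V₂·(T₂/T₃)^(1/(γ−1)) = 0.0007037 L.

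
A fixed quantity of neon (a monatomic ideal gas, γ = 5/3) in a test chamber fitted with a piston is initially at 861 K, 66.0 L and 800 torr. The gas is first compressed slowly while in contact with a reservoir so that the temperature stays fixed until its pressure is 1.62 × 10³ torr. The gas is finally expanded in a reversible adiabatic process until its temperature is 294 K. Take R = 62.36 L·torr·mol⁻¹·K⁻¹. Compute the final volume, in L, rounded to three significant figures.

Isothermal, so P V is constant: T₂ = T₁; V₂ = V₁·(P₁/P₂) = 32.59 L.
Reversible adiabatic, γ = 5/3: P₃ = P₂·(T₃/T₂)^(γ/(γ−1)) = 110.4 torr; V₃ = V₂·(T₂/T₃)^(1/(γ−1)) = 163.3 L.

V₃ ≈ 163 L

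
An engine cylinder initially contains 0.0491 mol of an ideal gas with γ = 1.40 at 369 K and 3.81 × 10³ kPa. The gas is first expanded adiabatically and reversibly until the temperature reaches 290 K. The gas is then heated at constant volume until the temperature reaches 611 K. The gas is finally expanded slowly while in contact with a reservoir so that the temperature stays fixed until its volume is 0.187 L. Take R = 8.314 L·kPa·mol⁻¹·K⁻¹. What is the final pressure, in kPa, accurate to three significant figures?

P₄ ≈ 1.33e+03 kPa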